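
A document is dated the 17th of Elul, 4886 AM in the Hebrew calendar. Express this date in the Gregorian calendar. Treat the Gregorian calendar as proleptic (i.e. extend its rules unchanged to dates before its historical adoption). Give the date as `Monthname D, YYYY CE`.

Julian Day Number of the source date = 2132579.
Converting JDN 2132579 to the Gregorian calendar gives 14 September 1126 CE.

September 14, 1126 CE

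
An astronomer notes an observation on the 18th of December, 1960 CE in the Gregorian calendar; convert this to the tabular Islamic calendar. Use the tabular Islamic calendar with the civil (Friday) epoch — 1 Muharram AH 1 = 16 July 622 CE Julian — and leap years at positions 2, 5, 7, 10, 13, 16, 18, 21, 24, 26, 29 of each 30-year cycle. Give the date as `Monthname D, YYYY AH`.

Jumada al-Thani 28, 1380 AH

Julian Day Number of the source date = 2437287.
Converting JDN 2437287 to the tabular Islamic calendar gives 28 Jumada al-Thani 1380 AH.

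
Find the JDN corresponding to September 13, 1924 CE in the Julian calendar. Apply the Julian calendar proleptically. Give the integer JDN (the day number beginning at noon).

Equivalently 26 September 1924 (Gregorian).
JDN 2400001 is 17 November 1858 CE (Gregorian), MJD 0; the target day is +24054 days from there, so JDN = 2424055.

2424055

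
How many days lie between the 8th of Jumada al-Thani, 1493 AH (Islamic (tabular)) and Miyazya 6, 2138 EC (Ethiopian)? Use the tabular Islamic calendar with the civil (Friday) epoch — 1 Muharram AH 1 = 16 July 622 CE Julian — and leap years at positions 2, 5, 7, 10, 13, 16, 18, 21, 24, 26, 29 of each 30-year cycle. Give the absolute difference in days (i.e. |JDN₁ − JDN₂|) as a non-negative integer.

27665

First date → JDN 2477310; second date → JDN 2504975.
The interval is |2477310 − 2504975| = 27665 days.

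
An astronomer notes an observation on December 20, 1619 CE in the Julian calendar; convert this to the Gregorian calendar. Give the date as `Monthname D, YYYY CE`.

December 30, 1619 CE

At this point the Julian calendar is 10 days behind the Gregorian.
20 December 1619 Julian + 10 days → 30 December 1619 Gregorian.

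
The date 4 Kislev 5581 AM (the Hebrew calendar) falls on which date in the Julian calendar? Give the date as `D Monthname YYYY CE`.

Both dates share Julian Day Number 2386115; in the Julian calendar that is 29 October 1820 CE.

29 October 1820 CE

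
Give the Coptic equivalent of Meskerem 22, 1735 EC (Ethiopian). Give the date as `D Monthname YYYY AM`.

The source date corresponds to 30 September 1742 in the Gregorian calendar (JDN 2357585).
That day falls on 22 Thout 1459 AM in the Coptic calendar.

22 Thout 1459 AM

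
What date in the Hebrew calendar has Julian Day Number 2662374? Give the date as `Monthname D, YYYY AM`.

Nisan 4, 6337 AM

The Gregorian equivalent of JDN 2662374 is 25 March 2577.
In the Hebrew calendar that day is Nisan 4, 6337 AM.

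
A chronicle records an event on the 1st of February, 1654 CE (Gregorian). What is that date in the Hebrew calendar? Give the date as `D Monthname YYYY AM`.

Both dates share Julian Day Number 2325203; in the Hebrew calendar that is 14 Shevat 5414 AM.

14 Shevat 5414 AM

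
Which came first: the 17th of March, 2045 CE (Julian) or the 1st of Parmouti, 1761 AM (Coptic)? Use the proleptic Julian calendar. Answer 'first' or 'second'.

first

The two dates have Julian Day Numbers 2468070 and 2468080 respectively.
Since 2468070 < 2468080, the first date comes first.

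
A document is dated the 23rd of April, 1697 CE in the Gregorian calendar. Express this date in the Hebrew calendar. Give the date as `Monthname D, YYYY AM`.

Iyar 2, 5457 AM

Julian Day Number of the source date = 2340990.
Converting JDN 2340990 to the Hebrew calendar gives 2 Iyar 5457 AM.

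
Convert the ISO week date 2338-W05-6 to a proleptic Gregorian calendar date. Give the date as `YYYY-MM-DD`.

ISO week 1 of 2338 is the week containing the first Thursday of 2338.
Week 5, day 6 (Saturday) lands on 2338-02-05.

2338-02-05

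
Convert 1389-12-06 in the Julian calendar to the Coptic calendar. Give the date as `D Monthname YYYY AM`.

10 Koiak 1106 AM

Both dates share Julian Day Number 2228730; in the Coptic calendar that is 10 Koiak 1106 AM.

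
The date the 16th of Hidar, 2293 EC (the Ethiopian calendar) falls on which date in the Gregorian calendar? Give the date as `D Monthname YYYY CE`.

Both dates share Julian Day Number 2561449; in the Gregorian calendar that is 28 November 2300 CE.

28 November 2300 CE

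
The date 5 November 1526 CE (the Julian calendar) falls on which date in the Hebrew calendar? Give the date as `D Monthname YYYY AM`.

The source date corresponds to 15 November 1526 in the proleptic Gregorian calendar (JDN 2278738).
That day falls on 29 Cheshvan 5287 AM in the Hebrew calendar.

29 Cheshvan 5287 AM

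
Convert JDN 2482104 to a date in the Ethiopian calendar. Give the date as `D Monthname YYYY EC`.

The Gregorian equivalent of JDN 2482104 is 1 September 2083.
In the Ethiopian calendar that day is 26 Nehase 2075 EC.

26 Nehase 2075 EC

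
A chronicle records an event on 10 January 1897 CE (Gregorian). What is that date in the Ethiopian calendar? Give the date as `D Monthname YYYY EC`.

3 Tir 1889 EC

Both dates share Julian Day Number 2413935; in the Ethiopian calendar that is 3 Tir 1889 EC.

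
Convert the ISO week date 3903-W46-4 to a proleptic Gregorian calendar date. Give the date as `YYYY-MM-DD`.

3903-11-12

ISO week 1 of 3903 is the week containing the first Thursday of 3903.
Week 46, day 4 (Thursday) lands on 3903-11-12.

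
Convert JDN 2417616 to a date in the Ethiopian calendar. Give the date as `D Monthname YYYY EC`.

The Gregorian equivalent of JDN 2417616 is 9 February 1907.
In the Ethiopian calendar that day is 2 Yekatit 1899 EC.

2 Yekatit 1899 EC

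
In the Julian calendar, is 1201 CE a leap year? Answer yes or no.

1201 mod 4 = 1, so it is a common year in the Julian calendar.

no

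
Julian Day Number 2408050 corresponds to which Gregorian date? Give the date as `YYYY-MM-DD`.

Counting from JDN 2299161 = 15 Oct 1582 gives an offset of 108889 days.

1880-11-30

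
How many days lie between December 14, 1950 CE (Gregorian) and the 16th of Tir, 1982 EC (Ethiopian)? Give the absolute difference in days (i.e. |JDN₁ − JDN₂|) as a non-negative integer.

14286

JDN of the first date = 2433630.
JDN of the second date = 2447916.
|2447916 − 2433630| = 14286.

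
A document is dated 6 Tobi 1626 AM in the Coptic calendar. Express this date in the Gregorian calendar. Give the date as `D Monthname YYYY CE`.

14 January 1910 CE

Both dates share Julian Day Number 2418686; in the Gregorian calendar that is 14 January 1910 CE.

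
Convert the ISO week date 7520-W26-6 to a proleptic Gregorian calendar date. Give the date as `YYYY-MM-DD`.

7520-06-26

ISO week 1 of 7520 is the week containing the first Thursday of 7520.
Week 26, day 6 (Saturday) lands on 7520-06-26.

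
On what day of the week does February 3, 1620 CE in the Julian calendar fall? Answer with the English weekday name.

Thursday

In the Gregorian calendar this is 13 February 1620 (JDN 2312796).
2312796 ≡ 3 (mod 7); counting from Monday = 0 gives Thursday.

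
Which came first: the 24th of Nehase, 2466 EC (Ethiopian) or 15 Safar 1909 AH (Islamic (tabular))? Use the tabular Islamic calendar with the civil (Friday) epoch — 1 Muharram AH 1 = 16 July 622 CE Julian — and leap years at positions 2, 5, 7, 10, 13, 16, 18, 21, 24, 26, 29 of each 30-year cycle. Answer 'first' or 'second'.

second

The two dates have Julian Day Numbers 2624915 and 2624616 respectively.
Since 2624616 < 2624915, the second date comes first.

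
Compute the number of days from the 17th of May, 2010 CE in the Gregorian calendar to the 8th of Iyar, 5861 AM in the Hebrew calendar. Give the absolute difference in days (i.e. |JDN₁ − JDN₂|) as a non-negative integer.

First date → JDN 2455334; second date → JDN 2488561.
The interval is |2455334 − 2488561| = 33227 days.

33227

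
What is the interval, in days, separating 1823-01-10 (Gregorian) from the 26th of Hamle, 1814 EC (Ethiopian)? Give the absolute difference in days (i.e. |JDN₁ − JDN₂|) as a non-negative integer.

162

First date → JDN 2386906; second date → JDN 2386744.
The interval is |2386906 − 2386744| = 162 days.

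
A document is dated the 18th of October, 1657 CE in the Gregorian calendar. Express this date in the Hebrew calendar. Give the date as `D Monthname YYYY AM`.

Julian Day Number of the source date = 2326558.
Converting JDN 2326558 to the Hebrew calendar gives 11 Cheshvan 5418 AM.

11 Cheshvan 5418 AM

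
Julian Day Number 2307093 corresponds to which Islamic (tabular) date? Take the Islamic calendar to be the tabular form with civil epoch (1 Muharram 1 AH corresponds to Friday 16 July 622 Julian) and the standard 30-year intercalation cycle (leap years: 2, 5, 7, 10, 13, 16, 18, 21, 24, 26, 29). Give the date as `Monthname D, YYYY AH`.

JDN 2307093 is 3 July 1604 in the Gregorian calendar.
In the tabular Islamic calendar that day is Safar 5, 1013 AH.

Safar 5, 1013 AH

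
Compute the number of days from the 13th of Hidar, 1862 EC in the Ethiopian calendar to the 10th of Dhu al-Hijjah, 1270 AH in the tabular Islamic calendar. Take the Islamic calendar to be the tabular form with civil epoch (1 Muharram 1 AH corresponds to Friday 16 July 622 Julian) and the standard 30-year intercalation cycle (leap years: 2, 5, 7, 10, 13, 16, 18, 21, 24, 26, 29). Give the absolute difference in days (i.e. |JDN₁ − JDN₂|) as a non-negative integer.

First date → JDN 2404023; second date → JDN 2398465.
The interval is |2404023 − 2398465| = 5558 days.

5558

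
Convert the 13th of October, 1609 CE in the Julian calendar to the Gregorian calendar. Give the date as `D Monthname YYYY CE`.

23 October 1609 CE

At this point the Julian calendar is 10 days behind the Gregorian.
13 October 1609 Julian + 10 days → 23 October 1609 Gregorian.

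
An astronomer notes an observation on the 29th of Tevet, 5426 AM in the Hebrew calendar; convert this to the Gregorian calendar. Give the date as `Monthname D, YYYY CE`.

January 6, 1666 CE

Julian Day Number of the source date = 2329560.
Converting JDN 2329560 to the Gregorian calendar gives 6 January 1666 CE.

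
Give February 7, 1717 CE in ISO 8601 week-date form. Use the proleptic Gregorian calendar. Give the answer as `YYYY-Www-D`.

1717-W05-7

The weekday is Sunday (ISO weekday 7).
That Sunday belongs to ISO week 5 of ISO year 1717.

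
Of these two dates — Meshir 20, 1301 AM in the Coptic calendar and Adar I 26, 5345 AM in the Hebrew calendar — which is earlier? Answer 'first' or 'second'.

The two dates have Julian Day Numbers 2300024 and 2300025 respectively.
Since 2300024 < 2300025, the first date comes first.

first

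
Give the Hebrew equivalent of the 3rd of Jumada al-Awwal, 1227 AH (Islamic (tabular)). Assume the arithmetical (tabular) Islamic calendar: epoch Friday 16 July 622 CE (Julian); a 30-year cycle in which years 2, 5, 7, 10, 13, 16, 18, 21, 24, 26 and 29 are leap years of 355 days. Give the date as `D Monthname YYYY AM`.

Julian Day Number of the source date = 2383014.
Converting JDN 2383014 to the Hebrew calendar gives 4 Sivan 5572 AM.

4 Sivan 5572 AM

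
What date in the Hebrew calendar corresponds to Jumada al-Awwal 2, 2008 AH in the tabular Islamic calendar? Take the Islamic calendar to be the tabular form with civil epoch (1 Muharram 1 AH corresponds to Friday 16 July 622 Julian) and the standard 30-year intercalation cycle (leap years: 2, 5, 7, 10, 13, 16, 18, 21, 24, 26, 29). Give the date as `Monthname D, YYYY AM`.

Adar I 3, 6330 AM

Both dates share Julian Day Number 2659773; in the Hebrew calendar that is 3 Adar I 6330 AM.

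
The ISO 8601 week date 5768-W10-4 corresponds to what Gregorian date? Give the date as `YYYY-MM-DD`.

5768-03-10

ISO week 1 of 5768 is the week containing the first Thursday of 5768.
Week 10, day 4 (Thursday) lands on 5768-03-10.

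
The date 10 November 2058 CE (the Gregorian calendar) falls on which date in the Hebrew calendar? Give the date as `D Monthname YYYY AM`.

23 Cheshvan 5819 AM

Julian Day Number of the source date = 2473043.
Converting JDN 2473043 to the Hebrew calendar gives 23 Cheshvan 5819 AM.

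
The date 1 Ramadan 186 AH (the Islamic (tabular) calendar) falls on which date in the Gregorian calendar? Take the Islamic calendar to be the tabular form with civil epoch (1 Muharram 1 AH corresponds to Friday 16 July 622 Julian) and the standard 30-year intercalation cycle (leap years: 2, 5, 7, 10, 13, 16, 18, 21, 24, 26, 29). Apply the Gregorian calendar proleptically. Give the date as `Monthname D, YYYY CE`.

Julian Day Number of the source date = 2014234.
Converting JDN 2014234 to the Gregorian calendar gives 7 September 802 CE.

September 7, 802 CE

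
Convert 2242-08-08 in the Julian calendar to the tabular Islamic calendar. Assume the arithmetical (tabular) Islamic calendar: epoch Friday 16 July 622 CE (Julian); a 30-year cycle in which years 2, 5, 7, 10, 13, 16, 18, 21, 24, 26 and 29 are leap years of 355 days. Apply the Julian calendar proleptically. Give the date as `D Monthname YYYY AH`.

25 Shawwal 1670 AH

The source date corresponds to 23 August 2242 in the Gregorian calendar (JDN 2540168).
That day falls on 25 Shawwal 1670 AH in the tabular Islamic calendar.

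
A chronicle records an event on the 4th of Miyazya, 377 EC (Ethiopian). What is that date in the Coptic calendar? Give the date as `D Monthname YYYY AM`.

4 Parmouti 101 AM

The source date corresponds to 31 March 385 in the proleptic Gregorian calendar (JDN 1861768).
That day falls on 4 Parmouti 101 AM in the Coptic calendar.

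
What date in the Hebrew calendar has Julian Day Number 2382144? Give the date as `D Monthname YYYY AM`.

JDN 2382144 is 27 December 1809 in the Gregorian calendar.
In the Hebrew calendar that day is 20 Tevet 5570 AM.

20 Tevet 5570 AM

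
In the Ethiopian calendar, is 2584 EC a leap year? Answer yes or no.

no

2584 mod 4 = 0; in the Ethiopian calendar a year is leap when year mod 4 = 3, so it is a common year.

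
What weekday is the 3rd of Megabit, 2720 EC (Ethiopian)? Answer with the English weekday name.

In the Gregorian calendar this is 18 March 2728 (JDN 2717518).
2717518 ≡ 6 (mod 7); counting from Monday = 0 gives Sunday.

Sunday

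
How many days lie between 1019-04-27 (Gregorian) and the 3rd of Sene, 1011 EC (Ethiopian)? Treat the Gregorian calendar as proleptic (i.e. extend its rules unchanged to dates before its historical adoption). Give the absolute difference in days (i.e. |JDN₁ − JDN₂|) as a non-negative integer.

37

JDN of the first date = 2093358.
JDN of the second date = 2093395.
|2093395 − 2093358| = 37.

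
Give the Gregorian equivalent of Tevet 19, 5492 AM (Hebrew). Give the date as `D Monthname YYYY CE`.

Julian Day Number of the source date = 2353676.
Converting JDN 2353676 to the Gregorian calendar gives 17 January 1732 CE.

17 January 1732 CE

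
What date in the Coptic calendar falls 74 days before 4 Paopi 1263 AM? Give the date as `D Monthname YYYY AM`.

The starting date is JDN 2286008; 2286008 − 74 = 2285934.
JDN 2285934 corresponds to 25 Epip 1262 AM.

25 Epip 1262 AM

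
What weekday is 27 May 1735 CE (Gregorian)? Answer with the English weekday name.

2354902 ≡ 4 (mod 7); counting from Monday = 0 gives Friday.

Friday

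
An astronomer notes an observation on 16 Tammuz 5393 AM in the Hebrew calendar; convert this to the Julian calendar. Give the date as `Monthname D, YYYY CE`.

Both dates share Julian Day Number 2317676; in the Julian calendar that is 14 June 1633 CE.

June 14, 1633 CE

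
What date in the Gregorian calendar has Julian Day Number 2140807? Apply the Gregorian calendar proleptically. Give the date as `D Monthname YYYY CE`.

25 March 1149 CE

JDN 2451545 is 1 Jan 2000; 2140807 is −310738 days from there.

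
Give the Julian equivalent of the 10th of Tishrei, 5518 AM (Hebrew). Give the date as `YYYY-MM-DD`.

1757-09-13

Both dates share Julian Day Number 2363058; in the Julian calendar that is 13 September 1757 CE.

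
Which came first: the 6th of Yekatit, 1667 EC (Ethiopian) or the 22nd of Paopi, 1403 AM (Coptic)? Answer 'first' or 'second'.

first

First date → JDN 2332882; second date → JDN 2337161.
JDN 2332882 < JDN 2337161, so the first date is earlier.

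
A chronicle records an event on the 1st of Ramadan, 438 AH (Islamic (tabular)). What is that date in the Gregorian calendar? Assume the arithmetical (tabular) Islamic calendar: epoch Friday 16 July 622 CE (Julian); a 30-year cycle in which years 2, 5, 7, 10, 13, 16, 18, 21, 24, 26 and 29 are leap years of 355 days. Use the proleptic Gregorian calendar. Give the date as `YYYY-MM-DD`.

Julian Day Number of the source date = 2103534.
Converting JDN 2103534 to the Gregorian calendar gives 7 March 1047 CE.

1047-03-07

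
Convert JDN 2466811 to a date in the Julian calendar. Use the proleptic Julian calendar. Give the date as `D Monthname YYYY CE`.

5 October 2041 CE

The Gregorian equivalent of JDN 2466811 is 18 October 2041.
In the Julian calendar that day is 5 October 2041 CE.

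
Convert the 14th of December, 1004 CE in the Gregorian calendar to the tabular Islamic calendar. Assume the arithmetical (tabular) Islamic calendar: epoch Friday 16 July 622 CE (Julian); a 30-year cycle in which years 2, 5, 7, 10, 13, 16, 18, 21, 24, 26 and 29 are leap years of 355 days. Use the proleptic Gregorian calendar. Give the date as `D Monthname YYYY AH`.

22 Safar 395 AH

Both dates share Julian Day Number 2088111; in the tabular Islamic calendar that is 22 Safar 395 AH.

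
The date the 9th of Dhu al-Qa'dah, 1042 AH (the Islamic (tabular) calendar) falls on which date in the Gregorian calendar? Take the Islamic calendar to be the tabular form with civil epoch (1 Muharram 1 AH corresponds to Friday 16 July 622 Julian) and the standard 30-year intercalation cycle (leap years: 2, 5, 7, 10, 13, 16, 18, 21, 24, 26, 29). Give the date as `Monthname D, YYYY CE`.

May 18, 1633 CE

Julian Day Number of the source date = 2317639.
Converting JDN 2317639 to the Gregorian calendar gives 18 May 1633 CE.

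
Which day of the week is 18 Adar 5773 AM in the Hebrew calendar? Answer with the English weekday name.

Thursday

This is JDN 2456352 (28 February 2013 Gregorian).
Since JDN mod 7 = 3 (0 = Monday), the day is Thursday.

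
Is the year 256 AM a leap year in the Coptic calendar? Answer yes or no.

256 mod 4 = 0; in the Coptic calendar a year is leap when year mod 4 = 3, so it is a common year.

no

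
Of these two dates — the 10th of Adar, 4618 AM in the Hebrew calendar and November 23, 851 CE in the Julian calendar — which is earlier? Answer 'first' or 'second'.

Converting both to JDN: 2034500 vs 2032212; the smaller is the second.

second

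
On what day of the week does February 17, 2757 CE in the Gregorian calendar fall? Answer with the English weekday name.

Sunday

2728081 ≡ 6 (mod 7); counting from Monday = 0 gives Sunday.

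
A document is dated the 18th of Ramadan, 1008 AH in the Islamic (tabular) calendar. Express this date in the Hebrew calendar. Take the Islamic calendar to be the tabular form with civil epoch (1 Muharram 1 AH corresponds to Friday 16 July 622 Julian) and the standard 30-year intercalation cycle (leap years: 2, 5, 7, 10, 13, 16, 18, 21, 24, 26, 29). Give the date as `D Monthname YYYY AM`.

The source date corresponds to 2 April 1600 in the Gregorian calendar (JDN 2305540).
That day falls on 18 Nisan 5360 AM in the Hebrew calendar.

18 Nisan 5360 AM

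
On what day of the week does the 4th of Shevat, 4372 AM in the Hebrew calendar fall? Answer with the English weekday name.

In the proleptic Gregorian calendar this is 16 January 612 (JDN 1944603).
1944603 ≡ 3 (mod 7); counting from Monday = 0 gives Thursday.

Thursday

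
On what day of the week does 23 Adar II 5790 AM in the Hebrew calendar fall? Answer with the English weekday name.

This is JDN 2462589 (28 March 2030 Gregorian).
Since JDN mod 7 = 3 (0 = Monday), the day is Thursday.

Thursday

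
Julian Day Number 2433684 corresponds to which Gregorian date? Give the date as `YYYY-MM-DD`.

1951-02-06

Counting from JDN 2299161 = 15 Oct 1582 gives an offset of 134523 days.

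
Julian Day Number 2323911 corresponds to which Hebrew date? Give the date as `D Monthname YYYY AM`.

21 Tammuz 5410 AM

JDN 2323911 is 20 July 1650 in the Gregorian calendar.
In the Hebrew calendar that day is 21 Tammuz 5410 AM.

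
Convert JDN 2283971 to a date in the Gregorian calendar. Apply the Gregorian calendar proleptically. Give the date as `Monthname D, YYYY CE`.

Counting from JDN 2299161 = 15 Oct 1582 gives an offset of -15190 days.

March 14, 1541 CE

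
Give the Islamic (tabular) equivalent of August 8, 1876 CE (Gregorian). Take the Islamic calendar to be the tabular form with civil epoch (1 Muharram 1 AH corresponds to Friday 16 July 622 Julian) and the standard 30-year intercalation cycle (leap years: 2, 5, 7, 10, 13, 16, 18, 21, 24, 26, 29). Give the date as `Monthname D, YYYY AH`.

Rajab 17, 1293 AH

Julian Day Number of the source date = 2406475.
Converting JDN 2406475 to the tabular Islamic calendar gives 17 Rajab 1293 AH.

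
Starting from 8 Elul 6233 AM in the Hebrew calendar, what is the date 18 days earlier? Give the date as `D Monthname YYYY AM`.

20 Av 6233 AM

JDN of 8 Elul 6233 AM = 2624549.
2624549 − 18 = 2624531.
JDN 2624531 in the Hebrew calendar is 20 Av 6233 AM.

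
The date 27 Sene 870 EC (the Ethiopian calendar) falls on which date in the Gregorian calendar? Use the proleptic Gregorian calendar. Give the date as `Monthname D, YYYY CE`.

Both dates share Julian Day Number 2041919; in the Gregorian calendar that is 25 June 878 CE.

June 25, 878 CE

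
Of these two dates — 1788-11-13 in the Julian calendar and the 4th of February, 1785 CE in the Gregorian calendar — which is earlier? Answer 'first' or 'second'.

second

The two dates have Julian Day Numbers 2374442 and 2373053 respectively.
Since 2373053 < 2374442, the second date comes first.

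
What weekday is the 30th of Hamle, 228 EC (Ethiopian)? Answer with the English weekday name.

Sunday

Equivalently 24 July 236 Gregorian, JDN 1807462.
JDN 1807462 mod 7 = 6, and JDN 0 was a Monday, so this is a Sunday.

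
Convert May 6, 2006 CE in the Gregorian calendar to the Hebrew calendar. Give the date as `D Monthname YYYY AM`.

Both dates share Julian Day Number 2453862; in the Hebrew calendar that is 8 Iyar 5766 AM.

8 Iyar 5766 AM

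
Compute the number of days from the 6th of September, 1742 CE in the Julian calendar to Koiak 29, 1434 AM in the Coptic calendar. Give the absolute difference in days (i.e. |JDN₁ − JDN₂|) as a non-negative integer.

9021

JDN of the first date = 2357572.
JDN of the second date = 2348551.
|2348551 − 2357572| = 9021.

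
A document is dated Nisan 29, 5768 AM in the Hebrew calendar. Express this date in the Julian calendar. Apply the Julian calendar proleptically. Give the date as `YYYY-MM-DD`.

The source date corresponds to 4 May 2008 in the Gregorian calendar (JDN 2454591).
That day falls on 21 April 2008 CE in the Julian calendar.

2008-04-21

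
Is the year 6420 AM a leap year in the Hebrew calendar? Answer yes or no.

yes

Hebrew year 6420 is year 17 of its 19-year Metonic cycle; leap years are at positions 3, 6, 8, 11, 14, 17, 19, so it is a leap year (13 months).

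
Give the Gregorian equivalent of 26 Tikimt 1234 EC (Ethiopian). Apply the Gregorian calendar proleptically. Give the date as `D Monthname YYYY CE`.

Both dates share Julian Day Number 2174629; in the Gregorian calendar that is 30 October 1241 CE.

30 October 1241 CE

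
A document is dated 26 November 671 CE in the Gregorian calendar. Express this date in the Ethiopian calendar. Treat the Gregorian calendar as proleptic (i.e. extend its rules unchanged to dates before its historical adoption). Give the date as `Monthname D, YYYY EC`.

Hidar 26, 664 EC

Both dates share Julian Day Number 1966467; in the Ethiopian calendar that is 26 Hidar 664 EC.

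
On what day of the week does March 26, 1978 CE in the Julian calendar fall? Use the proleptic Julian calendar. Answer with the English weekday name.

In the Gregorian calendar this is 8 April 1978 (JDN 2443607).
Since JDN mod 7 = 5 (0 = Monday), the day is Saturday.

Saturday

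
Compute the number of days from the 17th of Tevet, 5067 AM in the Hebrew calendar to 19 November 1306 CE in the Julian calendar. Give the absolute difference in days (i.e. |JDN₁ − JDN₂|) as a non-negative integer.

34

JDN of the first date = 2198431.
JDN of the second date = 2198397.
|2198397 − 2198431| = 34.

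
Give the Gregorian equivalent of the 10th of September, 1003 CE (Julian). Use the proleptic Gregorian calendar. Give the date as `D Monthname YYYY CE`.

16 September 1003 CE

At this point the Julian calendar is 6 days behind the Gregorian.
10 September 1003 Julian + 6 days → 16 September 1003 Gregorian.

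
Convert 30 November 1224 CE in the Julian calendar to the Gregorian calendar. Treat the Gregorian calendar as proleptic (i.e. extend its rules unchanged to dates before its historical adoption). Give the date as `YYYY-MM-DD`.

1224-12-07

The Julian–Gregorian offset here is 7 days (Julian trailing).
30 November 1224 Julian + 7 days → 7 December 1224 Gregorian.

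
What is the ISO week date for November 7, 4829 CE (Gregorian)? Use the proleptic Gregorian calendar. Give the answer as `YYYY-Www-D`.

The weekday is Wednesday (ISO weekday 3).
That Wednesday belongs to ISO week 45 of ISO year 4829.

4829-W45-3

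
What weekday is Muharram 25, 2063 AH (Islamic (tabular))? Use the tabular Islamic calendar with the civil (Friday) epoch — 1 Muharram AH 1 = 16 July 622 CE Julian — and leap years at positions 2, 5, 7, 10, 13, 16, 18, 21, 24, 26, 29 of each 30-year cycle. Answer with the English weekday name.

Wednesday

This is JDN 2679168 (19 March 2623 Gregorian).
JDN 2679168 mod 7 = 2, and JDN 0 was a Monday, so this is a Wednesday.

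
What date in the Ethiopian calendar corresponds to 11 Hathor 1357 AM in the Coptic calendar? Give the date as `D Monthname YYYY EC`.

Both dates share Julian Day Number 2320379; in the Ethiopian calendar that is 11 Hidar 1633 EC.

11 Hidar 1633 EC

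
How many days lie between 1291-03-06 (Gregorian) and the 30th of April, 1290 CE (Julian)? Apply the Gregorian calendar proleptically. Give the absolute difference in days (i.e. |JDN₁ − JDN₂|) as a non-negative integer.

303

First date → JDN 2192653; second date → JDN 2192350.
The interval is |2192653 − 2192350| = 303 days.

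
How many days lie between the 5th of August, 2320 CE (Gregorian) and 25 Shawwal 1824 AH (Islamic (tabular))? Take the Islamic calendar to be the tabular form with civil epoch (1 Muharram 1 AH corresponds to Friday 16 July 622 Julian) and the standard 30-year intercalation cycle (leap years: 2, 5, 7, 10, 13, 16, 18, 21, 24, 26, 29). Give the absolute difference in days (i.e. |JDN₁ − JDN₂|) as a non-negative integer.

First date → JDN 2568639; second date → JDN 2594740.
The interval is |2568639 − 2594740| = 26101 days.

26101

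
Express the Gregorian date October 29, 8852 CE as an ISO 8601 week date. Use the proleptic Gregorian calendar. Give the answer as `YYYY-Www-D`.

The weekday is Tuesday (ISO weekday 2).
That Tuesday belongs to ISO week 44 of ISO year 8852.

8852-W44-2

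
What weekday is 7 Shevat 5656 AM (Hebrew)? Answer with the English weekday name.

Equivalently 22 January 1896 Gregorian, JDN 2413581.
Since JDN mod 7 = 2 (0 = Monday), the day is Wednesday.

Wednesday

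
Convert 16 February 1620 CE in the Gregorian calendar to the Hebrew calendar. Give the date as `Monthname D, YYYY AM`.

Adar I 12, 5380 AM

Both dates share Julian Day Number 2312799; in the Hebrew calendar that is 12 Adar I 5380 AM.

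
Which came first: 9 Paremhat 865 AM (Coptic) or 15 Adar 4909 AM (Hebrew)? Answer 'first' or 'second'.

second

First date → JDN 2140794; second date → JDN 2140786.
JDN 2140786 < JDN 2140794, so the second date is earlier.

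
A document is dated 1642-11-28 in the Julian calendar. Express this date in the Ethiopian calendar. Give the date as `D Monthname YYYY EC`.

2 Tahsas 1635 EC

Julian Day Number of the source date = 2321130.
Converting JDN 2321130 to the Ethiopian calendar gives 2 Tahsas 1635 EC.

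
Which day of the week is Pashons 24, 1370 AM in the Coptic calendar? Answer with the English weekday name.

Friday

In the Gregorian calendar this is 29 May 1654 (JDN 2325320).
Since JDN mod 7 = 4 (0 = Monday), the day is Friday.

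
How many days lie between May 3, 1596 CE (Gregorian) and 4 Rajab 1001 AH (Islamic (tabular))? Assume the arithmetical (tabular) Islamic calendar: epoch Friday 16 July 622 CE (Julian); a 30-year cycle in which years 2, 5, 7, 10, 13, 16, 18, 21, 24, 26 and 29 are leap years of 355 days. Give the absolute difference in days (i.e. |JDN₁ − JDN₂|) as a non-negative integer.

1123

JDN of the first date = 2304110.
JDN of the second date = 2302987.
|2302987 − 2304110| = 1123.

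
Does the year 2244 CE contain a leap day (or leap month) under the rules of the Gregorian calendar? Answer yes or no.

yes

2244 is divisible by 4 and not by 100, so it is a leap year.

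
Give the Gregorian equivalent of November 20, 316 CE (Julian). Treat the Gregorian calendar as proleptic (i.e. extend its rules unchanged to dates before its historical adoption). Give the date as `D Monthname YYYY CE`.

21 November 316 CE

For dates in this range the Gregorian date is 1 day ahead of the Julian.
20 November 316 Julian + 1 day → 21 November 316 Gregorian.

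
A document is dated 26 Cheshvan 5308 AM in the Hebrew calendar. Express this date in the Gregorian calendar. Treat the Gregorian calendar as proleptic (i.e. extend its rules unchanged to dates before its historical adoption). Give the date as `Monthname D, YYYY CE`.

Julian Day Number of the source date = 2286412.
Converting JDN 2286412 to the Gregorian calendar gives 19 November 1547 CE.

November 19, 1547 CE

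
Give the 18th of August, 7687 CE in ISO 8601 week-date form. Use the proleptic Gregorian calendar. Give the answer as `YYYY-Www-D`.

The weekday is Monday (ISO weekday 1).
That Monday belongs to ISO week 34 of ISO year 7687.

7687-W34-1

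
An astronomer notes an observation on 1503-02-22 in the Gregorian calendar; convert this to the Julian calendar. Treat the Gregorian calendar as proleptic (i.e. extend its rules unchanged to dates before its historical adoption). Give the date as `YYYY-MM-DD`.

At this point the Julian calendar is 10 days behind the Gregorian.
22 February 1503 Gregorian − 10 days → 12 February 1503 Julian.

1503-02-12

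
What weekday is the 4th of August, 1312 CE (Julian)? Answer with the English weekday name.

In the proleptic Gregorian calendar this is 12 August 1312 (JDN 2200482).
Since JDN mod 7 = 4 (0 = Monday), the day is Friday.

Friday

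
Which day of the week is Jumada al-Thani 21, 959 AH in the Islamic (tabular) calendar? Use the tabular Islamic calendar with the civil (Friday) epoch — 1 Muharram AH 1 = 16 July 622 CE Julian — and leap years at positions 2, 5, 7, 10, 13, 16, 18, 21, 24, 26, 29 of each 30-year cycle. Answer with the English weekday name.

Tuesday

This is JDN 2288091 (24 June 1552 Gregorian).
Since JDN mod 7 = 1 (0 = Monday), the day is Tuesday.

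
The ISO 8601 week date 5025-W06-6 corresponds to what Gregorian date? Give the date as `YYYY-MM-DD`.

ISO week 1 of 5025 is the week containing the first Thursday of 5025.
Week 6, day 6 (Saturday) lands on 5025-02-12.

5025-02-12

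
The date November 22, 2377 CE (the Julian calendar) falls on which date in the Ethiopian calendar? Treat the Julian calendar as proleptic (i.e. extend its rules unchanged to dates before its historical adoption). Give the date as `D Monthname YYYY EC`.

Both dates share Julian Day Number 2589583; in the Ethiopian calendar that is 26 Hidar 2370 EC.

26 Hidar 2370 EC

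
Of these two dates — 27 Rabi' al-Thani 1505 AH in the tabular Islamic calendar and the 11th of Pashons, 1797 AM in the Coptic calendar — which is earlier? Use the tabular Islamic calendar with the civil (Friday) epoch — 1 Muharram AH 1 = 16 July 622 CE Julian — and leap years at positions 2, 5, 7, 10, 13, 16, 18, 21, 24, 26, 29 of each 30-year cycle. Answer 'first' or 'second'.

The two dates have Julian Day Numbers 2481522 and 2481269 respectively.
Since 2481269 < 2481522, the second date comes first.

second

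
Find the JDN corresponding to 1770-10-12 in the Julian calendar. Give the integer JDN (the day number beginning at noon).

Equivalently 23 October 1770 (Gregorian).
JDN 2400001 is 17 November 1858 CE (Gregorian), MJD 0; the target day is −32166 days from there, so JDN = 2367835.

2367835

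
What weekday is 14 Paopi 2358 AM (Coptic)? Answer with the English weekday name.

Friday

This is JDN 2685967 (29 October 2641 Gregorian).
2685967 ≡ 4 (mod 7); counting from Monday = 0 gives Friday.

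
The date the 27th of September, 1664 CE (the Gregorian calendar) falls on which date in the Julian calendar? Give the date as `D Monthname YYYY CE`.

For dates in this range the Gregorian date is 10 days ahead of the Julian.
27 September 1664 Gregorian − 10 days → 17 September 1664 Julian.

17 September 1664 CE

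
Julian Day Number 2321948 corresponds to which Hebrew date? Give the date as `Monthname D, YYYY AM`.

The Gregorian equivalent of JDN 2321948 is 5 March 1645.
In the Hebrew calendar that day is Adar 7, 5405 AM.

Adar 7, 5405 AM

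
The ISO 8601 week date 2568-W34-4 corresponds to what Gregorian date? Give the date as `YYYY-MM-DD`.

ISO week 1 of 2568 is the week containing the first Thursday of 2568.
Week 34, day 4 (Thursday) lands on 2568-08-25.

2568-08-25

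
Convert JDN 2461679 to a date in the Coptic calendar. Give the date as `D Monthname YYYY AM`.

JDN 2461679 is 30 September 2027 in the Gregorian calendar.
In the Coptic calendar that day is 19 Thout 1744 AM.

19 Thout 1744 AM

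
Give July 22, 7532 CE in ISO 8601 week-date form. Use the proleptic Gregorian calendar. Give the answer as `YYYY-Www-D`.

7532-W29-5

The weekday is Friday (ISO weekday 5).
That Friday belongs to ISO week 29 of ISO year 7532.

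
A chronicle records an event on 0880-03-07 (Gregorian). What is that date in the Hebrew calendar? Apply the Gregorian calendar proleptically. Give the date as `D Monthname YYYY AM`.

18 Adar 4640 AM

Julian Day Number of the source date = 2042540.
Converting JDN 2042540 to the Hebrew calendar gives 18 Adar 4640 AM.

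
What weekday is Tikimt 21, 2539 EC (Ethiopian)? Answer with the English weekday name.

Equivalently 4 November 2546 Gregorian, JDN 2651275.
Since JDN mod 7 = 4 (0 = Monday), the day is Friday.

Friday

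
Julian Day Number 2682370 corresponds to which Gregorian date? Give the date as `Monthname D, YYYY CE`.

December 24, 2631 CE

Counting from JDN 2299161 = 15 Oct 1582 gives an offset of 383209 days.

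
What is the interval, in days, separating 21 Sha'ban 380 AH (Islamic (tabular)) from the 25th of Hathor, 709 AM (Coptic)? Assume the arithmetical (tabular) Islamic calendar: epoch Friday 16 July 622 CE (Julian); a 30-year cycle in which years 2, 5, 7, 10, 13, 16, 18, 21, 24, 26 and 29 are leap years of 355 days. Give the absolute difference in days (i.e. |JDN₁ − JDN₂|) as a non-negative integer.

First date → JDN 2082972; second date → JDN 2083711.
The interval is |2082972 − 2083711| = 739 days.

739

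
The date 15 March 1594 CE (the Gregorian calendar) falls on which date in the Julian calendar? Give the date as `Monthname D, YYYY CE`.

For dates in this range the Gregorian date is 10 days ahead of the Julian.
15 March 1594 Gregorian − 10 days → 5 March 1594 Julian.

March 5, 1594 CE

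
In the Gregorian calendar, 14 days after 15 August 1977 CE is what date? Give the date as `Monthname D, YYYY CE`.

Counting 14 days forward from JDN 2443371 reaches JDN 2443385, which is August 29, 1977 CE.

August 29, 1977 CE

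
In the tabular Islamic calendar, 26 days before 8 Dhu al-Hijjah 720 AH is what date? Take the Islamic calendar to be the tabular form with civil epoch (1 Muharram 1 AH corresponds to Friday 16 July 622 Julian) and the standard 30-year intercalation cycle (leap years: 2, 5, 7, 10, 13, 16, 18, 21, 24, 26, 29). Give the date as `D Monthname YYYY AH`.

JDN of 8 Dhu al-Hijjah 720 AH = 2203562.
2203562 − 26 = 2203536.
JDN 2203536 in the tabular Islamic calendar is 12 Dhu al-Qa'dah 720 AH.

12 Dhu al-Qa'dah 720 AH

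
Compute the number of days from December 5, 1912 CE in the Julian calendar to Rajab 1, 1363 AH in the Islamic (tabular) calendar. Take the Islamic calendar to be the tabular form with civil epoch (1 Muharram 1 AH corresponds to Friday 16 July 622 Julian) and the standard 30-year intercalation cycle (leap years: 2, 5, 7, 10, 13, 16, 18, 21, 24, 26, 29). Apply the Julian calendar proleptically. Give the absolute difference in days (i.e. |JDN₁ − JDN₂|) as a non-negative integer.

First date → JDN 2419755; second date → JDN 2431264.
The interval is |2419755 − 2431264| = 11509 days.

11509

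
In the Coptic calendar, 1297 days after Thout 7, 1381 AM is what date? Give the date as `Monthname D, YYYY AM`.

The starting date is JDN 2329081; 2329081 + 1297 = 2330378.
JDN 2330378 corresponds to Paremhat 28, 1384 AM.

Paremhat 28, 1384 AM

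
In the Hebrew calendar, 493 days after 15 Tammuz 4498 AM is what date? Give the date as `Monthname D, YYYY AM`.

Kislev 8, 4500 AM

The starting date is JDN 1990801; 1990801 + 493 = 1991294.
JDN 1991294 corresponds to Kislev 8, 4500 AM.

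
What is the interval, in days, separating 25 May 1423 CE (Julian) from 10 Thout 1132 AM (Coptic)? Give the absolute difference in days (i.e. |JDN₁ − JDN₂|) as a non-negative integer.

2816

JDN of the first date = 2240953.
JDN of the second date = 2238137.
|2238137 − 2240953| = 2816.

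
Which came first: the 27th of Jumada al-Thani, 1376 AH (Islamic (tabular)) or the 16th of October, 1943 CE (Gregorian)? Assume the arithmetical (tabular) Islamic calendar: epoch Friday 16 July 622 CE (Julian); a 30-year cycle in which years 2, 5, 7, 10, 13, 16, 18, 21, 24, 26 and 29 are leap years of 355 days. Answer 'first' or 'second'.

second

The two dates have Julian Day Numbers 2435868 and 2431014 respectively.
Since 2431014 < 2435868, the second date comes first.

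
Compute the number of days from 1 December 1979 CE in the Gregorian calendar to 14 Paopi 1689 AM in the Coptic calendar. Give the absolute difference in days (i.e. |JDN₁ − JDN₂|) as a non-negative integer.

JDN of the first date = 2444209.
JDN of the second date = 2441615.
|2441615 − 2444209| = 2594.

2594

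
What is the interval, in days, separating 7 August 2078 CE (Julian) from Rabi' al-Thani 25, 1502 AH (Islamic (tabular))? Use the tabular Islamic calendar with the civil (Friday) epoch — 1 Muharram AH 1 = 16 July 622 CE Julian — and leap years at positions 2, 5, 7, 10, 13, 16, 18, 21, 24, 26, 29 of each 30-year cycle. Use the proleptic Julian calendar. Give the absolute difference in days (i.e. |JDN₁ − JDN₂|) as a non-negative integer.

JDN of the first date = 2480266.
JDN of the second date = 2480457.
|2480457 − 2480266| = 191.

191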